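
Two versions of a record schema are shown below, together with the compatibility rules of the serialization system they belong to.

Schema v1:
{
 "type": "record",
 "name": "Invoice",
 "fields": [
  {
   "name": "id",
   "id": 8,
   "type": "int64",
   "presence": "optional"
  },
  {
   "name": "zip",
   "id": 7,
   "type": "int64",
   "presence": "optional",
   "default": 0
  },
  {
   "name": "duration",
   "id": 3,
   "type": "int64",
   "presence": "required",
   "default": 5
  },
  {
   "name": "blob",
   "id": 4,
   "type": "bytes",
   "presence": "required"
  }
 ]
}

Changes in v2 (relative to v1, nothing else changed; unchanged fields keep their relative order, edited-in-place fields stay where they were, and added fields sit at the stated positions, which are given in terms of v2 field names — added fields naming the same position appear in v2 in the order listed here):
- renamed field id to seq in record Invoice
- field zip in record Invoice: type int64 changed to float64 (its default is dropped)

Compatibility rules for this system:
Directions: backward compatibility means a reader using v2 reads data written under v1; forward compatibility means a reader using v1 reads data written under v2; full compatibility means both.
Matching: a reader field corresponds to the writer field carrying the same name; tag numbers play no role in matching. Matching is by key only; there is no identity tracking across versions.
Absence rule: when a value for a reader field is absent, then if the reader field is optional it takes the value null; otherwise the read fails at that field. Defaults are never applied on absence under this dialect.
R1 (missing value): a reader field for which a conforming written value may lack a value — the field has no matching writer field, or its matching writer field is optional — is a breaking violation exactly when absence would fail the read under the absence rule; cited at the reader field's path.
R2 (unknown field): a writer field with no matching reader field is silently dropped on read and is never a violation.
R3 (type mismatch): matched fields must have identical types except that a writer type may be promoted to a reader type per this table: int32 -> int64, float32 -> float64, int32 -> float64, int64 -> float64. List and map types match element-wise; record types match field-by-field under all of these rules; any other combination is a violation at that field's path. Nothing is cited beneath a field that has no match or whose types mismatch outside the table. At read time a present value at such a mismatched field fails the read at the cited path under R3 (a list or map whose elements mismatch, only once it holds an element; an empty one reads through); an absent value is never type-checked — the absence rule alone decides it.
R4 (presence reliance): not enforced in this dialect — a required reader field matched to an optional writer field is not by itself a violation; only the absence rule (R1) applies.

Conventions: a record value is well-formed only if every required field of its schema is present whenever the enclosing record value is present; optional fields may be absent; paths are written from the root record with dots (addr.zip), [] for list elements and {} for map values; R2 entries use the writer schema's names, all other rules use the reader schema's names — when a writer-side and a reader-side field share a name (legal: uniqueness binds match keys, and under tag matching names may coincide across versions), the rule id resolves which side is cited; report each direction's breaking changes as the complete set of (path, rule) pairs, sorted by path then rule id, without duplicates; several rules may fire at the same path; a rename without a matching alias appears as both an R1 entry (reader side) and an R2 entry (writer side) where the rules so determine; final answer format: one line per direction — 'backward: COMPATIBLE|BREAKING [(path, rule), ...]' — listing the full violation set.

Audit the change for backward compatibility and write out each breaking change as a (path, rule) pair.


each type pair in Invoice: writer, then reader
backward on Invoice — v2 reading data written by v1:
  seq: no writer-side match
  zip: paired with writer zip (int64 -> float64; writer optional)
  duration: paired with writer duration (int64 -> int64; writer required)
  blob: paired with writer blob (bytes -> bytes; writer required)
  id (writer side), unknown to reader
  => no violations; backward on Invoice: COMPATIBLE
the rest of the Invoice diff is inert for this question:
  renamed field id to seq in record Invoice -> no rule fires on it in Invoice's dialect; the asked verdict holds
  field zip in record Invoice: type int64 changed to float64 (its default is dropped) -> matters only for Invoice's forward compatibility — outside the asked direction

backward: COMPATIBLE []


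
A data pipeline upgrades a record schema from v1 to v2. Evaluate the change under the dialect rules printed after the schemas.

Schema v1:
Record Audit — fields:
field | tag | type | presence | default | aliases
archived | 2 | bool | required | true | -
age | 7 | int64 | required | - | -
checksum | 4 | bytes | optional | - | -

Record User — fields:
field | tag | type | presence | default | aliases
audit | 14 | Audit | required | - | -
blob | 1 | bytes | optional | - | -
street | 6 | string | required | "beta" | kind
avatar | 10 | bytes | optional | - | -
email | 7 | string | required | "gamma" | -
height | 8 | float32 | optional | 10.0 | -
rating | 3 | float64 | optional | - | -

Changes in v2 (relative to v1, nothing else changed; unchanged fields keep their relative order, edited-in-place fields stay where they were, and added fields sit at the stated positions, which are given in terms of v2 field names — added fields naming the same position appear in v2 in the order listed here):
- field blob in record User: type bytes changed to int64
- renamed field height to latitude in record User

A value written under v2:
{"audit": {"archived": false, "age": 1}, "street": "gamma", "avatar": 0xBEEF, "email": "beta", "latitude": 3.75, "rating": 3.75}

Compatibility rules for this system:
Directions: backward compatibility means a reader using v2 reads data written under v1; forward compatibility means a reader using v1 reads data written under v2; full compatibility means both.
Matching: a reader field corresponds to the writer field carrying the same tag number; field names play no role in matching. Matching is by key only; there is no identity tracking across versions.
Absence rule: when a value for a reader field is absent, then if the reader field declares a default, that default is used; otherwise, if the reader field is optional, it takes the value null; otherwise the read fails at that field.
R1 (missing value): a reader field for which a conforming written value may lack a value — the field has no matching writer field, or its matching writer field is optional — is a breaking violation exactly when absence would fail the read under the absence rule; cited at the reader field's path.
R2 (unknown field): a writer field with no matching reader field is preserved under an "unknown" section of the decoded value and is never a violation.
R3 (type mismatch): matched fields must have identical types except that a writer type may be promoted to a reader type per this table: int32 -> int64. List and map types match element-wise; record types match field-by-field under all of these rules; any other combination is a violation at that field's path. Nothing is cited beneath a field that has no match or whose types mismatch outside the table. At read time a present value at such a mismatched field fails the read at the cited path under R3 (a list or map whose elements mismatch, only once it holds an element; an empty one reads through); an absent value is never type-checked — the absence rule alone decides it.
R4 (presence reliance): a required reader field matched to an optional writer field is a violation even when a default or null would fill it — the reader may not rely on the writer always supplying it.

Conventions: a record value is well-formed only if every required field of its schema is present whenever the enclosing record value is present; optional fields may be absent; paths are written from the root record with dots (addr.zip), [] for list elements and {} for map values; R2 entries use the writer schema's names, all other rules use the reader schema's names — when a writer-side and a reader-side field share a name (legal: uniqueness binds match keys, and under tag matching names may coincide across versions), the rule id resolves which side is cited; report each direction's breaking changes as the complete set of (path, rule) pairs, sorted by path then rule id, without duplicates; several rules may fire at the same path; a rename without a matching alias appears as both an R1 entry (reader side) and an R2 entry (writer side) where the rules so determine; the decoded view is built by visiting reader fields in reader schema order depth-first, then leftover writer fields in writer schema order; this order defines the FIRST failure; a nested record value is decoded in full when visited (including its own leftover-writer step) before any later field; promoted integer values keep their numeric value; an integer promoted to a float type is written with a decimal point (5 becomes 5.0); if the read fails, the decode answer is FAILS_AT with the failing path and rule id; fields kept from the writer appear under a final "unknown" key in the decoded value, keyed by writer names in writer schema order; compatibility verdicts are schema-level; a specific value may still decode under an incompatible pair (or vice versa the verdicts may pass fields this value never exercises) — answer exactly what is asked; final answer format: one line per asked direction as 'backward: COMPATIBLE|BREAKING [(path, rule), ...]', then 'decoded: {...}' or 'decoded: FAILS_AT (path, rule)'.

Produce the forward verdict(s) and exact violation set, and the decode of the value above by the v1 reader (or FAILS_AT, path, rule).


forward: BREAKING [(blob, R3)]; decoded: {"audit": {"archived": false, "age": 1, "checksum": null}, "blob": null, "street": "gamma", "avatar": 0xBEEF, "email": "beta", "height": 3.75, "rating": 3.75}

in User below, arrows point writer -> reader
checking forward for User: reader v1 against writer v2:
  audit <- audit (Audit -> Audit, writer required)
  blob <- blob (int64 -> bytes, writer optional)
  street <- street (string -> string, writer required)
  avatar <- avatar (bytes -> bytes, writer optional)
  email <- email (string -> string, writer required)
  height <- latitude (float32 -> float32, writer optional)
  rating <- rating (float64 -> float64, writer optional)
  audit.archived <- audit.archived (bool -> bool, writer required)
  audit.age <- audit.age (int64 -> int64, writer required)
  audit.checksum <- audit.checksum (bytes -> bytes, writer optional)
  violation R3 at blob
  => 1 violation(s): forward is BREAKING for User
decode (reader v1):
  audit.archived := false
  audit.age := 1
  audit.checksum := null (absent, optional -> null)
  blob := null (absent, optional -> null)
  street := "gamma"
  avatar := 0xBEEF
  email := "beta"
  height := 3.75 (from writer latitude)
  rating := 3.75
  => decoded: {"audit": {"archived": false, "age": 1, "checksum": null}, "blob": null, "street": "gamma", "avatar": 0xBEEF, "email": "beta", "height": 3.75, "rating": 3.75}
remaining User differences; none change what is asked:
  renamed field height to latitude in record User -> inert for the asked User verdict: nothing fires


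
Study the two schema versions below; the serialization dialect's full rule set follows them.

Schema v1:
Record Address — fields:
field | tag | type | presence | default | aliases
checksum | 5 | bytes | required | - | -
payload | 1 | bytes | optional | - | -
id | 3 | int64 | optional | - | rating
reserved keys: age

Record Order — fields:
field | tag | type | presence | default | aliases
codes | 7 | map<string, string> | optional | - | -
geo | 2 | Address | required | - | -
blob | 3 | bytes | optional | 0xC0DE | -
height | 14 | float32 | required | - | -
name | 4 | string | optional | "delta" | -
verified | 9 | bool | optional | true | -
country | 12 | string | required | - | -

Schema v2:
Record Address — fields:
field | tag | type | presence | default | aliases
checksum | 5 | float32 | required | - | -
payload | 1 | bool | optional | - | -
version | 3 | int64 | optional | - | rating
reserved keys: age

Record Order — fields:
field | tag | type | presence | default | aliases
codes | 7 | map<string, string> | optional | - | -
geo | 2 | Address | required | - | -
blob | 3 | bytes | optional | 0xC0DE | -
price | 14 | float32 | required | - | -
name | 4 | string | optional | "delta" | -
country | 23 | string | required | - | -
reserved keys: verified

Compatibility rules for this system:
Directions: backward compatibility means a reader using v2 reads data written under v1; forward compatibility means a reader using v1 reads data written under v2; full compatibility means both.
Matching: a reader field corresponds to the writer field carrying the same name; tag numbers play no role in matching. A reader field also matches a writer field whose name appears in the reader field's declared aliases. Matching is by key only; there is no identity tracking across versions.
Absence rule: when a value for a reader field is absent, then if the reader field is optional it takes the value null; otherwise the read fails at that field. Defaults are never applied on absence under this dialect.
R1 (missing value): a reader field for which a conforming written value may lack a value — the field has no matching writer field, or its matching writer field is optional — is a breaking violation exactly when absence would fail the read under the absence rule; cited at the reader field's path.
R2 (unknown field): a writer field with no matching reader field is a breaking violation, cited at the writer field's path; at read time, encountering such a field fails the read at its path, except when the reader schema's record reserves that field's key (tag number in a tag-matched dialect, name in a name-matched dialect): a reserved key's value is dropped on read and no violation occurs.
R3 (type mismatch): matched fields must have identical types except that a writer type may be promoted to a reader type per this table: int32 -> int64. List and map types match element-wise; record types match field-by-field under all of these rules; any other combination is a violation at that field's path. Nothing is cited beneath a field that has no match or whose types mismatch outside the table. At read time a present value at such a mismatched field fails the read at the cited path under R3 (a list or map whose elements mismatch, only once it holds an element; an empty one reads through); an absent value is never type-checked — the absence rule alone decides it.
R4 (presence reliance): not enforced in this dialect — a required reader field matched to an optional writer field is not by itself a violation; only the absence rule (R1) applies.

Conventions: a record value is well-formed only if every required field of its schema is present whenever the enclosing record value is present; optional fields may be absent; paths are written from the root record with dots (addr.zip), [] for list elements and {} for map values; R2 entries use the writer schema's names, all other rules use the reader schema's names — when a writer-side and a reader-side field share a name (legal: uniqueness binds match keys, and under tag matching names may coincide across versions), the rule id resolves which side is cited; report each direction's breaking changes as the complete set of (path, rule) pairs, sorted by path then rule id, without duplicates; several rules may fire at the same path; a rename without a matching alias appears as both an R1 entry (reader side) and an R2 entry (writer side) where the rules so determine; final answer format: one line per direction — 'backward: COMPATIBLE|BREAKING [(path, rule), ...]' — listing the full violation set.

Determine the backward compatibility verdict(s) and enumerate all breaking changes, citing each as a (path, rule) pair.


backward: BREAKING [(geo.checksum, R3), (geo.id, R2), (geo.payload, R3), (height, R2), (price, R1)]

arrows below run writer -> reader for Order
backward on Order — v2 reading data written by v1:
  codes: map<string, string> -> map<string, string>, writer optional; from codes
  geo: Address -> Address, writer required; from geo
  blob: bytes -> bytes, writer optional; from blob
  price: no writer match
  name: string -> string, writer optional; from name
  country: string -> string, writer required; from country
  writer field height has no reader counterpart
  writer field verified has no reader counterpart
  geo.checksum: bytes -> float32, writer required; from geo.checksum
  geo.payload: bytes -> bool, writer optional; from geo.payload
  geo.version: no writer match
  writer field geo.id has no reader counterpart
  breaking: (geo.checksum, R3)
  breaking: (geo.id, R2)
  breaking: (geo.payload, R3)
  breaking: (height, R2)
  breaking: (price, R1)
  => 5 violation(s): backward is BREAKING for Order
diffs on Order not affecting the asked answer:
  removed field verified from record Order (its key "verified" joins the reserved list) -> inert for the asked Order verdict: nothing fires
  field country in record Order: tag 12 changed to 23 -> inert for the asked Order verdict: nothing fires


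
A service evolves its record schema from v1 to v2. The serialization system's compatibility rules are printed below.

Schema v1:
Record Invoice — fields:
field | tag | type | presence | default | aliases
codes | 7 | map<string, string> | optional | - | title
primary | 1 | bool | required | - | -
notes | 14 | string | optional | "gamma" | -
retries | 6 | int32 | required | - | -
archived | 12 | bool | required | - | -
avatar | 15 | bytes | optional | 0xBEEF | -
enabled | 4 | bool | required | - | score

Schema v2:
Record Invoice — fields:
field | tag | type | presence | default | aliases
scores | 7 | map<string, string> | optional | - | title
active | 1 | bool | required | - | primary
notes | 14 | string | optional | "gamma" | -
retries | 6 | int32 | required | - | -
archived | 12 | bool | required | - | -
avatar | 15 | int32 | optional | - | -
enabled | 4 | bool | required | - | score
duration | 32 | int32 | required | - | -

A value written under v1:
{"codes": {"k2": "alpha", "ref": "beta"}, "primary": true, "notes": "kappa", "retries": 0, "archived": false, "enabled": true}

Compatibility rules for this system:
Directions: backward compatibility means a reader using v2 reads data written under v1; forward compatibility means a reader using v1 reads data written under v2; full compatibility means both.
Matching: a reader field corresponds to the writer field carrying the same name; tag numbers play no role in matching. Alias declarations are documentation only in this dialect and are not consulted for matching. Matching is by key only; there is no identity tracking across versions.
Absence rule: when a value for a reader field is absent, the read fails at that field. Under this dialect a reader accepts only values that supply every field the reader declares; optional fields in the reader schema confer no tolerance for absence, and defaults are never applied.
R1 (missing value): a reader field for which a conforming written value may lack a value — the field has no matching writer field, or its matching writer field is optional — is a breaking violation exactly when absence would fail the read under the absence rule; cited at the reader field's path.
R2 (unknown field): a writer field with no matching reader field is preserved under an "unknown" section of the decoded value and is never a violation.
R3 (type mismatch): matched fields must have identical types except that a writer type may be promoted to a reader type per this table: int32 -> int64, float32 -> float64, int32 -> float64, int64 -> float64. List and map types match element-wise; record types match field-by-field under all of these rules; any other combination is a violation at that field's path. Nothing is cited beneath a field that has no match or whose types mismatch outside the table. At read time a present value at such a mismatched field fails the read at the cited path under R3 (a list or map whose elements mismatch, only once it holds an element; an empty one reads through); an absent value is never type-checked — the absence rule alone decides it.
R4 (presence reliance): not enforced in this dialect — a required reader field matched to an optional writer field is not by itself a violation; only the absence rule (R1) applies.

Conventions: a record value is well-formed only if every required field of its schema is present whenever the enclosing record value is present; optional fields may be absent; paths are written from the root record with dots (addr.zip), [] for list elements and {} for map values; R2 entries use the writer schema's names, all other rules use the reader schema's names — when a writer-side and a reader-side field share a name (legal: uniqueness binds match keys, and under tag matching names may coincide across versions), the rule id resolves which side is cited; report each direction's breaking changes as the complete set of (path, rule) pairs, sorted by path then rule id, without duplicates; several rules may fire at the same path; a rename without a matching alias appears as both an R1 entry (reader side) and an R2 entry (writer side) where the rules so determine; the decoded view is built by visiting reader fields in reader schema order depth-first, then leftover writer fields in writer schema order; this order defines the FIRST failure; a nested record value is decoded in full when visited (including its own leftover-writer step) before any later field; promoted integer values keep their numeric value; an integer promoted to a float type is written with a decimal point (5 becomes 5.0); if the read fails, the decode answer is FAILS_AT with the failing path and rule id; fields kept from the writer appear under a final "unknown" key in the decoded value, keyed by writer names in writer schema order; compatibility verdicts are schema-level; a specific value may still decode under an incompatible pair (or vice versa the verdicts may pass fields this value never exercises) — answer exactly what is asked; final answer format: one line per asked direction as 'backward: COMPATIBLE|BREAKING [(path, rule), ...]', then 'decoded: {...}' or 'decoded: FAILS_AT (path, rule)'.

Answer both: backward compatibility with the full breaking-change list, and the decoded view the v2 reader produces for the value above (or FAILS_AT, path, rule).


backward: BREAKING [(active, R1), (avatar, R1), (avatar, R3), (duration, R1), (notes, R1), (scores, R1)]; decoded: FAILS_AT (scores, R1)

the writer's type comes first in each Invoice pair
backward for Invoice (reader v2, writer v1):
  scores: no writer-side match
  active: no writer-side match
  notes: string -> string, writer optional; from notes
  retries: int32 -> int32, writer required; from retries
  archived: bool -> bool, writer required; from archived
  avatar: bytes -> int32, writer optional; from avatar
  enabled: bool -> bool, writer required; from enabled
  duration: no writer-side match
  leftover writer field: codes
  leftover writer field: primary
  rule R1 violated at active
  rule R1 violated at avatar
  rule R3 violated at avatar
  rule R1 violated at duration
  rule R1 violated at notes
  rule R1 violated at scores
  backward on Invoice therefore BREAKING (6)
decode walk for Invoice under reader schema v2:
  read fails at scores under R1 (no fill)
  => FAILS_AT (scores, R1)


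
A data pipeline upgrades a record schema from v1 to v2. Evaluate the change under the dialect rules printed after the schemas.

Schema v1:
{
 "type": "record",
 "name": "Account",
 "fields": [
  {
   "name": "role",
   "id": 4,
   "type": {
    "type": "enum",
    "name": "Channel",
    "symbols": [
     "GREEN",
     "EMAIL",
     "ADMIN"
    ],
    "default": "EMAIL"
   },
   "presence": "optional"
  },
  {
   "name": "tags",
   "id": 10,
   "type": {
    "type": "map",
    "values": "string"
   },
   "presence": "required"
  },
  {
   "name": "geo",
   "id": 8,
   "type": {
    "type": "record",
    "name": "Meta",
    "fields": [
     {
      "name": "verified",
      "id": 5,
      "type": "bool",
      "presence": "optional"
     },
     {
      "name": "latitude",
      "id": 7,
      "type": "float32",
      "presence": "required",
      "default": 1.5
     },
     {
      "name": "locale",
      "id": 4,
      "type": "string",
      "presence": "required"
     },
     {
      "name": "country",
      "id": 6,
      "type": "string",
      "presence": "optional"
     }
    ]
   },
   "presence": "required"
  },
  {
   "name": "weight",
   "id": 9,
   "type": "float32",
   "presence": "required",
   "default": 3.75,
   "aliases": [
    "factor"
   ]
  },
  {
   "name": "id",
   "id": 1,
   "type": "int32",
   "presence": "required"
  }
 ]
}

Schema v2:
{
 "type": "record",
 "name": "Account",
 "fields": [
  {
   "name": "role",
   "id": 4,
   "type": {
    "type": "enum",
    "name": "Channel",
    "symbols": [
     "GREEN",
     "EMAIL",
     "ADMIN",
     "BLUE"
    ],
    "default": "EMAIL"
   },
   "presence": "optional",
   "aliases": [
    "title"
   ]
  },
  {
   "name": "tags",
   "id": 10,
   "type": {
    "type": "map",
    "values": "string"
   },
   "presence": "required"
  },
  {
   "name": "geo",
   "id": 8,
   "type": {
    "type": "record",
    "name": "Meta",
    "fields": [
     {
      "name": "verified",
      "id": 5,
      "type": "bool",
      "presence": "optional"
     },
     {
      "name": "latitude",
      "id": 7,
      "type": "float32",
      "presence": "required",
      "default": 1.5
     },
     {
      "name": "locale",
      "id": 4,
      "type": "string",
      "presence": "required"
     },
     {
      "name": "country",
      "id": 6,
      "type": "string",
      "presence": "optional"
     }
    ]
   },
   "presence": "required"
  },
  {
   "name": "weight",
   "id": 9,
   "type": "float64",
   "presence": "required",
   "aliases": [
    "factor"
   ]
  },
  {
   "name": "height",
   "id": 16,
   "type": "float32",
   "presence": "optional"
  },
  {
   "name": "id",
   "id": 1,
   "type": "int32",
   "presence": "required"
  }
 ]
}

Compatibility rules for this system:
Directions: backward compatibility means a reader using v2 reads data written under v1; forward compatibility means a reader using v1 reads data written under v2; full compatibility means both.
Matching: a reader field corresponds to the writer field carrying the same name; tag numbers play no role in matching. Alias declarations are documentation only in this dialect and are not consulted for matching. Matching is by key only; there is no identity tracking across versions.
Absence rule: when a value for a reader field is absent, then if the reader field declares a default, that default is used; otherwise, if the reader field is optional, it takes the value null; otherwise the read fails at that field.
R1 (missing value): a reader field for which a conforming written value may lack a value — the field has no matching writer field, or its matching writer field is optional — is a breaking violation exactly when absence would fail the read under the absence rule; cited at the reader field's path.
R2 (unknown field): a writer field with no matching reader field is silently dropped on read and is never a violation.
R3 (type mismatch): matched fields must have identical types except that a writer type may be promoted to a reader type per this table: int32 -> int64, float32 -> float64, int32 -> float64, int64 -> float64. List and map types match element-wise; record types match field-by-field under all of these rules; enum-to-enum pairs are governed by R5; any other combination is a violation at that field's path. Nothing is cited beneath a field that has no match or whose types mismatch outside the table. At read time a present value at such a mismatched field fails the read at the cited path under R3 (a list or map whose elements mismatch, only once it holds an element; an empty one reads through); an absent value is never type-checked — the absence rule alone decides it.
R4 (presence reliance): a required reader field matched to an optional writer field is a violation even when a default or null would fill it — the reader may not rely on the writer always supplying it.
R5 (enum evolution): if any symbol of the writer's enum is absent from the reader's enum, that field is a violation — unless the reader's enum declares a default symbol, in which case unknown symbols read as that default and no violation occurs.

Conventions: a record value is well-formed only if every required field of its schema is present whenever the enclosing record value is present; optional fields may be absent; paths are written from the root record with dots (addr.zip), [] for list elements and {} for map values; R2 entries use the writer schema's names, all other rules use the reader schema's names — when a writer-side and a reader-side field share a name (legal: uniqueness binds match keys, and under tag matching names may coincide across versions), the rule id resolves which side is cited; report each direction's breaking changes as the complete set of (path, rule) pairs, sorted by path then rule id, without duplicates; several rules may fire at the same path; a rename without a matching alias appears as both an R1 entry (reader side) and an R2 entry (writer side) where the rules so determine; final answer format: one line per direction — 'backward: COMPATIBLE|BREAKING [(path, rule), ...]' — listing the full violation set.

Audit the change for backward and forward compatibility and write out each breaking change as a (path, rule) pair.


in Account below, arrows point writer -> reader
backward on Account — v2 reading data written by v1:
  role: Channel -> Channel, writer optional; from role
  tags: map<string, string> -> map<string, string>, writer required; from tags
  geo: Meta -> Meta, writer required; from geo
  weight: float32 -> float64, writer required; from weight
  no writer field matches reader height
  id: int32 -> int32, writer required; from id
  geo.verified: bool -> bool, writer optional; from geo.verified
  geo.latitude: float32 -> float32, writer required; from geo.latitude
  geo.locale: string -> string, writer required; from geo.locale
  geo.country: string -> string, writer optional; from geo.country
  => backward: COMPATIBLE
forward on Account — v1 reading data written by v2:
  role: Channel -> Channel, writer optional; from role
  tags: map<string, string> -> map<string, string>, writer required; from tags
  geo: Meta -> Meta, writer required; from geo
  weight: float64 -> float32, writer required; from weight
  id: int32 -> int32, writer required; from id
  writer height: unknown to reader
  geo.verified: bool -> bool, writer optional; from geo.verified
  geo.latitude: float32 -> float32, writer required; from geo.latitude
  geo.locale: string -> string, writer required; from geo.locale
  geo.country: string -> string, writer optional; from geo.country
  violation R3 at weight
  => forward: BREAKING (1)

backward: COMPATIBLE []; forward: BREAKING [(weight, R3)]


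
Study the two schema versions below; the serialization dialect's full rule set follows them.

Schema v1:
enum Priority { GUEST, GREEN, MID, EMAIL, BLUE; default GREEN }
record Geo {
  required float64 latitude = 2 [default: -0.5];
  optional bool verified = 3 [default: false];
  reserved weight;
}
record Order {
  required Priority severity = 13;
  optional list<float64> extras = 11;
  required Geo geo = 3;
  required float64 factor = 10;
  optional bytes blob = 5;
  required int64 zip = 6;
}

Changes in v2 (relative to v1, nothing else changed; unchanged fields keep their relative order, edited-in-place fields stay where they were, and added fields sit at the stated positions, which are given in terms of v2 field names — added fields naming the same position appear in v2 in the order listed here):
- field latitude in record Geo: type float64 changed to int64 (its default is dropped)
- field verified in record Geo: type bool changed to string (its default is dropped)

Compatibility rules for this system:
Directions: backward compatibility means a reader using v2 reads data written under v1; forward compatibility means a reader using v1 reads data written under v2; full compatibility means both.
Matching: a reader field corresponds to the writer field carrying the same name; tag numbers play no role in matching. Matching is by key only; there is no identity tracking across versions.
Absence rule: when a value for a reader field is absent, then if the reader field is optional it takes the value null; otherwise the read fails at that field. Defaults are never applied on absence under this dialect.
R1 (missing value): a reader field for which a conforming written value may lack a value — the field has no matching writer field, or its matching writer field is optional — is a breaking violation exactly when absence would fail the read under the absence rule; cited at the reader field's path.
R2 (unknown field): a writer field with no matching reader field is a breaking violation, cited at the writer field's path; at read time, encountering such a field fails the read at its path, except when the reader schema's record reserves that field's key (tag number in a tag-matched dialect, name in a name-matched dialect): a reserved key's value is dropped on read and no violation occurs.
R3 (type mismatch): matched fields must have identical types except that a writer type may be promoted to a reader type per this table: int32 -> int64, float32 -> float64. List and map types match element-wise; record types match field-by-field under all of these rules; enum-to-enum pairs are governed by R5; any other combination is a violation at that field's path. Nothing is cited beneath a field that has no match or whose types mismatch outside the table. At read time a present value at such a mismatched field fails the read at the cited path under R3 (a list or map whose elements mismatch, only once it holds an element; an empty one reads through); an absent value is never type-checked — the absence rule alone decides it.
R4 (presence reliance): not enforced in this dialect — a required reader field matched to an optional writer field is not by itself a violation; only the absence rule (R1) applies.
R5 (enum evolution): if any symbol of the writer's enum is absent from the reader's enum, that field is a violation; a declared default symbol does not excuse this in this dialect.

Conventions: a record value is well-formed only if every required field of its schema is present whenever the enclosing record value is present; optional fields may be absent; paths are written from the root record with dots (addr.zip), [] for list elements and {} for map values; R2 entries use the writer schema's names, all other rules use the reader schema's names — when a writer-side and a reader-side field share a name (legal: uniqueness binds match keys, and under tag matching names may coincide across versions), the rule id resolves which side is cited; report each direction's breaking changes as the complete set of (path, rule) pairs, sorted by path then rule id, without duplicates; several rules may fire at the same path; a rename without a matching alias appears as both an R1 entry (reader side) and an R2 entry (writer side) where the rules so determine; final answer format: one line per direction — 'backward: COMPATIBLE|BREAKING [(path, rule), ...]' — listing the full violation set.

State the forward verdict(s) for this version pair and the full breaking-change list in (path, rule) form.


forward: BREAKING [(geo.latitude, R3), (geo.verified, R3)]

each type pair in Order: writer, then reader
checking forward for Order: reader v1 against writer v2:
  severity: paired with writer severity (Priority -> Priority; writer required)
  extras: paired with writer extras (list<float64> -> list<float64>; writer optional)
  geo: paired with writer geo (Geo -> Geo; writer required)
  factor: paired with writer factor (float64 -> float64; writer required)
  blob: paired with writer blob (bytes -> bytes; writer optional)
  zip: paired with writer zip (int64 -> int64; writer required)
  geo.latitude: paired with writer geo.latitude (int64 -> float64; writer required)
  geo.verified: paired with writer geo.verified (string -> bool; writer optional)
  rule R3 violated at geo.latitude
  rule R3 violated at geo.verified
  => forward: BREAKING (2)


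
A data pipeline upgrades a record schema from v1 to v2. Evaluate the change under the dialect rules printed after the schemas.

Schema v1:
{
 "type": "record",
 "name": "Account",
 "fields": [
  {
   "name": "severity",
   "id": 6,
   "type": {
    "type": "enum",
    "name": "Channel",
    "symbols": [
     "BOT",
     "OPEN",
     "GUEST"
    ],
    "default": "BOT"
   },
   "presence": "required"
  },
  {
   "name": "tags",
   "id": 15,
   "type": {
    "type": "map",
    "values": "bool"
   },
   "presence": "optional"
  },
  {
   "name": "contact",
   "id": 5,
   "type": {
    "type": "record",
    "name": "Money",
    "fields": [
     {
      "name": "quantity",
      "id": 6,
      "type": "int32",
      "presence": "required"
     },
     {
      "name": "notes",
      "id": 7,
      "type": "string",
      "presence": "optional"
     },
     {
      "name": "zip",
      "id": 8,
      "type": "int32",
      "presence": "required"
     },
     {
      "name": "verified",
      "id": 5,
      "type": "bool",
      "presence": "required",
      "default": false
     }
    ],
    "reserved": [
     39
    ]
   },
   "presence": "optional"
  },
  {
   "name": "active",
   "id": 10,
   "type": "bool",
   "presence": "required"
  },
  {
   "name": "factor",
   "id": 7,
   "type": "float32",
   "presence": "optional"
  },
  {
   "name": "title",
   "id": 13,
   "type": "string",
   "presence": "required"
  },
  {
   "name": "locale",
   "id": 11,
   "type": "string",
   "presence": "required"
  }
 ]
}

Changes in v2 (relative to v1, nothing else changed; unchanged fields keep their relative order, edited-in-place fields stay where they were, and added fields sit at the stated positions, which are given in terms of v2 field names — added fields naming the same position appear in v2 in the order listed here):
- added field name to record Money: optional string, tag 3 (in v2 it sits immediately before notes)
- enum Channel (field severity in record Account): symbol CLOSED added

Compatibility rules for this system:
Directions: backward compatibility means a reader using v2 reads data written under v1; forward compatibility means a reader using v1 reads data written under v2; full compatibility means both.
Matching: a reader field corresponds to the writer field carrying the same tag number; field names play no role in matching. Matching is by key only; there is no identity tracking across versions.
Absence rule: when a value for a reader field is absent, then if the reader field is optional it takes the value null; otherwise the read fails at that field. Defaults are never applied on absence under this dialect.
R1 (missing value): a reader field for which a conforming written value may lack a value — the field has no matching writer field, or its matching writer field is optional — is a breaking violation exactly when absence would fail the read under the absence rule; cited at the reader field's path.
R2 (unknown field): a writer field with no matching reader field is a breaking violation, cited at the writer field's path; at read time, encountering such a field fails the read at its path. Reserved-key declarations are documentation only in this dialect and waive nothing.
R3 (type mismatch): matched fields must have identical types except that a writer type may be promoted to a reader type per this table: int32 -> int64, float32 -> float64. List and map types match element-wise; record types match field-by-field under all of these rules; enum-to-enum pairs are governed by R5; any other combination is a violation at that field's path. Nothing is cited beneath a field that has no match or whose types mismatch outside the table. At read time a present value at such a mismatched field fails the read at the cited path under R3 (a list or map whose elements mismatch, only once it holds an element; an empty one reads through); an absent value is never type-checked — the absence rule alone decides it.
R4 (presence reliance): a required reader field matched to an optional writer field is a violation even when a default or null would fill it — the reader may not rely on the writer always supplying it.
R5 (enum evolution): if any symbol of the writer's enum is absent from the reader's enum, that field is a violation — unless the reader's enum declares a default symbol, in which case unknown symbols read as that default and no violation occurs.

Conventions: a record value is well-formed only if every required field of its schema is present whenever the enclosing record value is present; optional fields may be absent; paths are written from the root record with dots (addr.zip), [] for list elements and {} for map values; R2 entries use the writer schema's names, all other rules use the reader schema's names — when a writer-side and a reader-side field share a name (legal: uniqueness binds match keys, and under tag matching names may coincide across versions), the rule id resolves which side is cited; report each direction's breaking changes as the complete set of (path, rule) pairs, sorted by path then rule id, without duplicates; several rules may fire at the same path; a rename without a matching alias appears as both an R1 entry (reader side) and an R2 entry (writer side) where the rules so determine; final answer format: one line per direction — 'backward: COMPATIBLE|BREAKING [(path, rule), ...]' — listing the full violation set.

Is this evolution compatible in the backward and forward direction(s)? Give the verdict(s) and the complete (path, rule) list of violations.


backward: COMPATIBLE []; forward: BREAKING [(contact.name, R2)]

each type pair in Account: writer, then reader
backward pass over Account, reader schema v2, writer schema v1:
  severity <- severity (Channel -> Channel, writer required)
  tags <- tags (map<string, bool> -> map<string, bool>, writer optional)
  contact <- contact (Money -> Money, writer optional)
  active <- active (bool -> bool, writer required)
  factor <- factor (float32 -> float32, writer optional)
  title <- title (string -> string, writer required)
  locale <- locale (string -> string, writer required)
  contact.quantity <- contact.quantity (int32 -> int32, writer required)
  contact.name: no writer match
  contact.notes <- contact.notes (string -> string, writer optional)
  contact.zip <- contact.zip (int32 -> int32, writer required)
  contact.verified <- contact.verified (bool -> bool, writer required)
  => backward verdict for Account: COMPATIBLE, no violations
forward pass over Account, reader schema v1, writer schema v2:
  severity <- severity (Channel -> Channel, writer required)
  tags <- tags (map<string, bool> -> map<string, bool>, writer optional)
  contact <- contact (Money -> Money, writer optional)
  active <- active (bool -> bool, writer required)
  factor <- factor (float32 -> float32, writer optional)
  title <- title (string -> string, writer required)
  locale <- locale (string -> string, writer required)
  contact.quantity <- contact.quantity (int32 -> int32, writer required)
  contact.notes <- contact.notes (string -> string, writer optional)
  contact.zip <- contact.zip (int32 -> int32, writer required)
  contact.verified <- contact.verified (bool -> bool, writer required)
  writer contact.name: unknown to reader
  rule R2 violated at contact.name
  => 1 violation(s): forward is BREAKING for Account
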